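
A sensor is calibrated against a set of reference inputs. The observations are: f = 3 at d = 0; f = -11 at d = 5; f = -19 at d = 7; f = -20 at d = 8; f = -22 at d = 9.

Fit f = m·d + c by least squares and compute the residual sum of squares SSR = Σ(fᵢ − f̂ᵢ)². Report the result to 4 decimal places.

SSR = 4.3425

The normal equations are: 219·m + 29·c = -546;  29·m + 5·c = -69.
Determinant 219·5 − 29² = 254.
m = ((-546)·5 − 29·(-69))/254 = -729/254; c = (219·(-69) − 29·(-546))/254 = 723/254.
Residuals: 39/254, 64/127, -223/127, 29/254, 125/127; SSR = 1103/254.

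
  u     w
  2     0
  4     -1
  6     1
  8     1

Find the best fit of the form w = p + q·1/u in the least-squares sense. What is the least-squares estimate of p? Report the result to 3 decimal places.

p = 0.923

MᵀM·[p, q]ᵀ = Mᵀw reads: 4·p + (25/24)·q = 1;  (25/24)·p + (205/576)·q = 1/24.
det = 4·(205/576) − (25/24)² = 65/192.
p = (1·(205/576) − (25/24)·(1/24))/(65/192) = 12/13; q = (4·(1/24) − (25/24)·1)/(65/192) = -168/65.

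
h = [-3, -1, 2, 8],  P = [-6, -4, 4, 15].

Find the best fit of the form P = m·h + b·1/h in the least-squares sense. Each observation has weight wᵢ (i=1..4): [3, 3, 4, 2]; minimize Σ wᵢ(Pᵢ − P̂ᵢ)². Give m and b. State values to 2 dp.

Setting ∂/∂m … = 0 gives: 174·m + 12·b = 338;  12·m + (419/96)·b = 119/4.
(Σwᵢ·h·h = 174, Σwᵢ·h·1/h = 12, Σwᵢ·1/h·1/h = 419/96, Σwᵢ·h·P = 338, Σwᵢ·1/h·P = 119/4.)
Determinant 174·(419/96) − 12² = 9847/16.
m = (338·(419/96) − 12·(119/4))/(9847/16) = 53675/29541; b = (174·(119/4) − 12·338)/(9847/16) = 17928/9847.

m = 1.82, b = 1.82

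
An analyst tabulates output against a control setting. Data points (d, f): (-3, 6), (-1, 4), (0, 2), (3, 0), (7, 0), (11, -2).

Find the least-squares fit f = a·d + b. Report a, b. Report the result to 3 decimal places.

a = -0.514, b = 3.122

The normal system MᵀM·[a, b]ᵀ = Mᵀf is [[189, 17]; [17, 6]]·[a, b]ᵀ = [-44, 10]ᵀ.
Eliminating b: 6·(row 1) − 17·(row 2) gives 845·a = 6·(-44) − 17·10 = -434, so a = -434/845.
Then b = (10 − 17·(-434/845))/6 = 2638/845.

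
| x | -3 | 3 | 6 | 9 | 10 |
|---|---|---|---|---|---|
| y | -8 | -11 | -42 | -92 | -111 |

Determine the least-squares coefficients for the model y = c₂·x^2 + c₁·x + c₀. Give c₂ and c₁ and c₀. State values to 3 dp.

Sums needed: Σx^2·x^2 = 18019, Σx^2·x = 1945, Σx^2 = 235, Σx·x = 235, Σx = 25, Σ1 = 5.
And Σx^2·y = -20235, Σx·y = -2199, Σy = -264.
AᵀA·[c₂, c₁, c₀]ᵀ = Aᵀy becomes [[18019, 1945, 235]; [1945, 235, 25]; [235, 25, 5]]·[c₂, c₁, c₀]ᵀ = [-20235, -2199, -264]ᵀ.
Row-reducing yields c₂ = -93/88, c₁ = -261/440, c₀ = -9/55.

c₂ = -1.057, c₁ = -0.593, c₀ = -0.164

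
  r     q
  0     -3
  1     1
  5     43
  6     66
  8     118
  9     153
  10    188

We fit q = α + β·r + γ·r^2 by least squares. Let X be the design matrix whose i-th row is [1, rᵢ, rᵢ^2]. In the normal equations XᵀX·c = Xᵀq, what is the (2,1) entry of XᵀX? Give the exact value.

39

Row 2 ↔ basis r, column 1 ↔ basis 1, so (XᵀX)_{2,1} = Σᵢ r = (0)·(1) + (1)·(1) + (5)·(1) + (6)·(1) + (8)·(1) + (9)·(1) + (10)·(1) = 39.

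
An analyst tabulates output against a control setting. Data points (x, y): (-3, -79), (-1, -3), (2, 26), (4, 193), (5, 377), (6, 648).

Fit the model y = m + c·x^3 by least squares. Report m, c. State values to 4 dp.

From the data, Σ1 = 6, Σx^3 = 385, Σx^3·x^3 = 67171.
Right-hand side: Σy = 1162, Σx^3·y = 201789.
So AᵀA·[m, c]ᵀ = Aᵀy: [[6, 385]; [385, 67171]]·[m, c]ᵀ = [1162, 201789]ᵀ.
det = 6·67171 − 385² = 254801.
m = (1162·67171 − 385·201789)/254801 = 363937/254801; c = (6·201789 − 385·1162)/254801 = 763364/254801.

m = 1.4283, c = 2.9959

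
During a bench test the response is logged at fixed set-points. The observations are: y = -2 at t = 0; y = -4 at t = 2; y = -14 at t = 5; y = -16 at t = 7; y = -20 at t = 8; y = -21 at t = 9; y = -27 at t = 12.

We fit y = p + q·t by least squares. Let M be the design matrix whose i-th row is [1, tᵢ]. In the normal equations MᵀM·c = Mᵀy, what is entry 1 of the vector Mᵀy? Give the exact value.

-104

Entry 1 ↔ basis 1, so (Mᵀy)_{1} = Σᵢ yᵢ = (1)·(-2) + (1)·(-4) + (1)·(-14) + (1)·(-16) + (1)·(-20) + (1)·(-21) + (1)·(-27) = -104.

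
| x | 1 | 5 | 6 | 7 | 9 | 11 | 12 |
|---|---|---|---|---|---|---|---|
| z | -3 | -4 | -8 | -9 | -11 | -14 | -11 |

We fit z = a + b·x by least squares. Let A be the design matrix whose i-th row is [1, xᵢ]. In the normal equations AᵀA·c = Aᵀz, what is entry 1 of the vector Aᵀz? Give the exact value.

-60

Entry 1 ↔ basis 1, so (Aᵀz)_{1} = Σᵢ zᵢ = (1)·(-3) + (1)·(-4) + (1)·(-8) + (1)·(-9) + (1)·(-11) + (1)·(-14) + (1)·(-11) = -60.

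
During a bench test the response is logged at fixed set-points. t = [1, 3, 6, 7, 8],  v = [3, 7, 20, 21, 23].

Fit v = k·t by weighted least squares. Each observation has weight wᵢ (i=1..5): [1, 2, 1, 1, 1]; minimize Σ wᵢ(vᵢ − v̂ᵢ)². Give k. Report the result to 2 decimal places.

Normal-equation sums: Σwᵢ·t·t = 168.
For MᵀWv: Σwᵢ·t·v = 496.
Normal equations: [[168]]·[k]ᵀ = [496]ᵀ.
Hence k = 496 / 168 ≈ 2.95238.

k = 2.95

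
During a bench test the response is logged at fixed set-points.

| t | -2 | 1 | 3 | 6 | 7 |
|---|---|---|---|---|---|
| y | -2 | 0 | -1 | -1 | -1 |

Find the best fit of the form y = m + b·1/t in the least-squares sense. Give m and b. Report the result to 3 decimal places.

With design matrix X, XᵀX = [[5, 8/7]; [8/7, 1243/882]] and Xᵀy = [-5, 5/14]ᵀ.
Eliminating b: (1243/882)·(row 1) − (8/7)·(row 2) gives (5063/882)·m = (1243/882)·(-5) − (8/7)·(5/14) = -6575/882, so m = -6575/5063.
Then b = ((5/14) − (8/7)·(-6575/5063))/(1243/882) = 6615/5063.

m = -1.299, b = 1.307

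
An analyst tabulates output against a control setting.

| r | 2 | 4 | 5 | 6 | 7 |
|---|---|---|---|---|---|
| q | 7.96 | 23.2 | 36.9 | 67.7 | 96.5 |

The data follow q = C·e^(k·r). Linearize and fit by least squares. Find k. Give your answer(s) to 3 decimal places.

Let Y = ln q. Fitting Y = k·r + ln C by least squares:
Σr = 24.0000, Σ(r)² = 130.0000, Σln q = 17.6114, Σr·ln q = 92.0438.
Equations: 130.0000·k + 24.0000·ln C = 92.0438;  24.0000·k + 5·ln C = 17.6114.
Solving (det = 74.0000): k = 0.50737, ln C = 1.08693.

k = 0.507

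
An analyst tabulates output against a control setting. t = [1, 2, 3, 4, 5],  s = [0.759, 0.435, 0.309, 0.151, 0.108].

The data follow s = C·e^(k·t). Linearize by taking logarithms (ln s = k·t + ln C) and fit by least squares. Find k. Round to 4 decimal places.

Let Y = ln s. Fitting Y = k·t + ln C by least squares:
XᵀX = [[55.0000, 15.0000]; [15.0000, 5]], rhs = [-24.1538, -6.3987]ᵀ  (here Σt = 15.0000, Σ(t)² = 55.0000, Σln s = -6.3987, Σt·ln s = -24.1538).
Slope k = (n·Σt·ln s − Σt·Σln s)/(n·Σ(t)² − (Σt)²) = (5·-24.1538 − 15.0000·-6.3987)/50.0000 = -0.49578; ln C = (Σln s − k·Σt)/n = 0.20761.

k = -0.4958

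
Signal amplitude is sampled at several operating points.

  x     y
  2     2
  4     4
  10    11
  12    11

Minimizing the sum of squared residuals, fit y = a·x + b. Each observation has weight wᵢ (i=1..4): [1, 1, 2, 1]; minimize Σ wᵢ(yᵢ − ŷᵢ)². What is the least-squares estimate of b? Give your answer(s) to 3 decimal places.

Sums needed: Σwᵢ·x·x = 364, Σwᵢ·x = 38, Σwᵢ·1 = 5.
For MᵀWy: Σwᵢ·x·y = 372, Σwᵢ·y = 39.
So MᵀWM·[a, b]ᵀ = MᵀWy: [[364, 38]; [38, 5]]·[a, b]ᵀ = [372, 39]ᵀ.
Determinant 364·5 − 38² = 376.
a = (372·5 − 38·39)/376 = 189/188; b = (364·39 − 38·372)/376 = 15/94.

b = 0.160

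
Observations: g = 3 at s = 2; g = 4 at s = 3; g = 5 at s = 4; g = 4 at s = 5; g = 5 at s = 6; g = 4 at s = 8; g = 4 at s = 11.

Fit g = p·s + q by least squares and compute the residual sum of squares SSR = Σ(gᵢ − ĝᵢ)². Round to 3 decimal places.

SSR = 2.755

Compute the Gram sums: Σs·s = 275, Σs = 39, Σ1 = 7.
For Mᵀg: Σs·g = 164, Σg = 29.
Normal equations: [[275, 39]; [39, 7]]·[p, q]ᵀ = [164, 29]ᵀ.
Eliminating q: 7·(row 1) − 39·(row 2) gives 404·p = 7·164 − 39·29 = 17, so p = 17/404.
Then q = (29 − 39·(17/404))/7 = 1579/404.
Residuals: -401/404, -7/202, 373/404, -12/101, 339/404, -99/404, -75/202; SSR = 1113/404.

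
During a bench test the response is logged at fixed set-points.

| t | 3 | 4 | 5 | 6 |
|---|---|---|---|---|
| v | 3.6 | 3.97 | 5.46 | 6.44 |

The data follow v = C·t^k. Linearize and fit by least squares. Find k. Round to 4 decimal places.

Let Y = ln v. Fitting Y = k·ln t + ln C by least squares:
XᵀX = [[8.9295, 5.8861]; [5.8861, 4]], rhs = [9.3878, 6.2197]ᵀ  (here Σln t = 5.8861, Σ(ln t)² = 8.9295, Σln v = 6.2197, Σln t·ln v = 9.3878).
Solving (det = 1.0716): k = 0.87851, ln C = 0.26218.

k = 0.8785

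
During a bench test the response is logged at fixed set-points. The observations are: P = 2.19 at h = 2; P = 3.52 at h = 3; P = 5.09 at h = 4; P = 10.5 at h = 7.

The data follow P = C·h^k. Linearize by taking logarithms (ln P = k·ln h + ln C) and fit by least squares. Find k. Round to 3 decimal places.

Let Y = ln P. Fitting Y = k·ln h + ln C by least squares:
Σln h = 5.1240, Σ(ln h)² = 7.3958, Σln P = 6.0210, Σln h·ln P = 8.7574.
Equations: 7.3958·k + 5.1240·ln C = 8.7574;  5.1240·k + 4·ln C = 6.0210.
Δ = 7.3958·4 − (5.1240)² = 3.3281; k = (8.7574·4 − 5.1240·6.0210)/3.3281 = 1.25537, ln C = (7.3958·6.0210 − 5.1240·8.7574)/3.3281 = -0.10286.

k = 1.255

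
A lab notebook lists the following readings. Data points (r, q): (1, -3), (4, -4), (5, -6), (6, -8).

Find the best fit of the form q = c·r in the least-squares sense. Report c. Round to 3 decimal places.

Forming XᵀX = [[78]] and Xᵀq = [-97]ᵀ gives XᵀX·[c]ᵀ = Xᵀq.
c = (-97)/78 = -1.24359.

c = -1.244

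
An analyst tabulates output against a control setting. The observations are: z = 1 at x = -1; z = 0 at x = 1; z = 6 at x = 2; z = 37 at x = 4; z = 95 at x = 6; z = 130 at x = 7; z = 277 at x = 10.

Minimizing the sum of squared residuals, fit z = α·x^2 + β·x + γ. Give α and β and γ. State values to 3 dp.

α = 2.953, β = -1.578, γ = -2.792

From the data, Σx^2·x^2 = 13971, Σx^2·x = 1631, Σx^2 = 207, Σx·x = 207, Σx = 29, Σ1 = 7.
Moment sums: Σx^2·z = 38107, Σx·z = 4409, Σz = 546.
Normal equations: [[13971, 1631, 207]; [1631, 207, 29]; [207, 29, 7]]·[α, β, γ]ᵀ = [38107, 4409, 546]ᵀ.
Solving the 3×3 system (Gaussian elimination) gives α = 864215/292642, β = -461749/292642, γ = -408518/146321.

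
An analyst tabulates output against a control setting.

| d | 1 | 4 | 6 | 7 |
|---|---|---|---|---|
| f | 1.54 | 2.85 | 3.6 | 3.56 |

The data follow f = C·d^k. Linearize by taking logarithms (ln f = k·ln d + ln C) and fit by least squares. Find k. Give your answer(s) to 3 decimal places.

Taking logs, ln f = k·ln d + ln C, so regress ln f on ln d.
Σln d = 5.1240, Σ(ln d)² = 8.9188, Σln f = 4.0298, Σln d·ln f = 6.2179.
Equations: 8.9188·k + 5.1240·ln C = 6.2179;  5.1240·k + 4·ln C = 4.0298.
Slope k = (n·Σln d·ln f − Σln d·Σln f)/(n·Σ(ln d)² − (Σln d)²) = (4·6.2179 − 5.1240·4.0298)/9.4201 = 0.44829; ln C = (Σln f − k·Σln d)/n = 0.43320.

k = 0.448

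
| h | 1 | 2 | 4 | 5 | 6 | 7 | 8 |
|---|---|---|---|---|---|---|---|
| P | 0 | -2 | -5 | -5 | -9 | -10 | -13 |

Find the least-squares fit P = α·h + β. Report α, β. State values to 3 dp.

The normal system AᵀA·[α, β]ᵀ = AᵀP is [[195, 33]; [33, 7]]·[α, β]ᵀ = [-277, -44]ᵀ.
Δ = 195·7 − 33² = 276.
α = ((-277)·7 − 33·(-44))/276 = -487/276; β = (195·(-44) − 33·(-277))/276 = 187/92.

α = -1.764, β = 2.033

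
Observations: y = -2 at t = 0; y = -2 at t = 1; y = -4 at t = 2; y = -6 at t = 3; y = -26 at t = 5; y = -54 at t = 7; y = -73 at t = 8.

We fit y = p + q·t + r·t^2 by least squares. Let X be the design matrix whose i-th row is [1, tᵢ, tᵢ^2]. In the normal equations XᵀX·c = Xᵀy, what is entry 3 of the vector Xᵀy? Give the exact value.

Entry 3 ↔ basis t^2, so (Xᵀy)_{3} = Σᵢ (t^2)·yᵢ = (0)·(-2) + (1)·(-2) + (4)·(-4) + (9)·(-6) + (25)·(-26) + (49)·(-54) + (64)·(-73) = -8040.

-8040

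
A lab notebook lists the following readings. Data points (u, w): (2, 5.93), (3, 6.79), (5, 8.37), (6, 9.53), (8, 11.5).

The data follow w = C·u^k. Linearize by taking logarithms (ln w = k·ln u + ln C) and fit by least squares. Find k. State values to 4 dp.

Linearized form: ln w = k·ln u + ln C. From the 5 transformed points,
AᵀA = [[11.8122, 7.2724]; [7.2724, 5]], rhs = [15.8758, 10.5169]ᵀ  (here Σln u = 7.2724, Σ(ln u)² = 11.8122, Σln w = 10.5169, Σln u·ln w = 15.8758).
Slope k = (n·Σln u·ln w − Σln u·Σln w)/(n·Σ(ln u)² − (Σln u)²) = (5·15.8758 − 7.2724·10.5169)/6.1731 = 0.46909; ln C = (Σln w − k·Σln u)/n = 1.42110.

k = 0.4691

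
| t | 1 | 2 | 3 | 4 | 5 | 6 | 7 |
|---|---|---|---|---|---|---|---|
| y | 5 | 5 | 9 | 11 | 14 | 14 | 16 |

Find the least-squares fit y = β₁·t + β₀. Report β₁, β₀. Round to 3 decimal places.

β₁ = 2.000, β₀ = 2.571

AᵀA·[β₁, β₀]ᵀ = Aᵀy reads: 140·β₁ + 28·β₀ = 352;  28·β₁ + 7·β₀ = 74.
(Σt·t = 140, Σt = 28, Σ1 = 7, Σt·y = 352, Σy = 74.)
Determinant 140·7 − 28² = 196.
β₁ = (352·7 − 28·74)/196 = 2; β₀ = (140·74 − 28·352)/196 = 18/7.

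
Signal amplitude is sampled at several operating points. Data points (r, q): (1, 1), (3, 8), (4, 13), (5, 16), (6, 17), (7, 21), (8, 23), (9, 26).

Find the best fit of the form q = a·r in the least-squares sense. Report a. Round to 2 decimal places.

a = 2.93

Entries of MᵀM: Σr·r = 281.
Moment sums: Σr·q = 824.
So MᵀM·[a]ᵀ = Mᵀq: [[281]]·[a]ᵀ = [824]ᵀ.
Hence a = 824 / 281 ≈ 2.93238.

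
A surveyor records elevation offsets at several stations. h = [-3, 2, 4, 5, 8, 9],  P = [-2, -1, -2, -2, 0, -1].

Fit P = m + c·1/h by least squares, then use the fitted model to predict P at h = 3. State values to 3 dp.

Forming AᵀA = [[6, 307/360]; [307/360, 63709/129600]] and AᵀP = [-8, -38/45]ᵀ gives AᵀA·[m, c]ᵀ = AᵀP.
Eliminating c: (63709/129600)·(row 1) − (307/360)·(row 2) gives (57601/25920)·m = (63709/129600)·(-8) − (307/360)·(-38/45) = -52043/16200, so m = -416344/288005.
Then c = ((-38/45) − (307/360)·(-416344/288005))/(63709/129600) = 45504/57601.
At h = 3: P̂ = (-416344/288005)·(1) + (45504/57601)·(1/3) = -340504/288005.

P̂ = -1.182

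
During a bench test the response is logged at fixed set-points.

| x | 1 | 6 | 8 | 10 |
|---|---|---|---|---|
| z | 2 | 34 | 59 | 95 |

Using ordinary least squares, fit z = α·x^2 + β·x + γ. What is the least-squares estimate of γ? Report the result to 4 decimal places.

Compute the Gram sums: Σx^2·x^2 = 15393, Σx^2·x = 1729, Σx^2 = 201, Σx·x = 201, Σx = 25, Σ1 = 4.
Right-hand side: Σx^2·z = 14502, Σx·z = 1628, Σz = 190.
MᵀM·[α, β, γ]ᵀ = Mᵀz becomes [[15393, 1729, 201]; [1729, 201, 25]; [201, 25, 4]]·[α, β, γ]ᵀ = [14502, 1628, 190]ᵀ.
Solving the 3×3 system (Gaussian elimination) gives α = 26935/26716, β = -21567/26716, γ = 12580/6679.

γ = 1.8835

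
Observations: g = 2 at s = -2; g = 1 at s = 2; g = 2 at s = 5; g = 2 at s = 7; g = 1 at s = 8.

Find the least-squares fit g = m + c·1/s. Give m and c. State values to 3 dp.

m = 1.677, c = -0.823

The normal system AᵀA·[m, c]ᵀ = Aᵀg is [[5, 131/280]; [131/280, 45161/78400]]·[m, c]ᵀ = [8, 87/280]ᵀ.
det = 5·(45161/78400) − (131/280)² = 52161/19600.
m = (8·(45161/78400) − (131/280)·(87/280))/(52161/19600) = 349891/208644; c = (5·(87/280) − (131/280)·8)/(52161/19600) = -42910/52161.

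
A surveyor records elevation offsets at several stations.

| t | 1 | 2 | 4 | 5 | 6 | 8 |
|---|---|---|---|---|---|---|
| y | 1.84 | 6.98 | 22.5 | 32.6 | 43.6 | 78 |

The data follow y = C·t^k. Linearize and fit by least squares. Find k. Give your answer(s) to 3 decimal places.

Linearized form: ln y = k·ln t + ln C. From the 6 transformed points,
Σln t = 7.5601, Σ(ln t)² = 12.5270, Σln y = 17.2824, Σln t·ln y = 27.0944.
Equations: 12.5270·k + 7.5601·ln C = 27.0944;  7.5601·k + 6·ln C = 17.2824.
Δ = 12.5270·6 − (7.5601)² = 18.0074; k = (27.0944·6 − 7.5601·17.2824)/18.0074 = 1.77204, ln C = (12.5270·17.2824 − 7.5601·27.0944)/18.0074 = 0.64761.

k = 1.772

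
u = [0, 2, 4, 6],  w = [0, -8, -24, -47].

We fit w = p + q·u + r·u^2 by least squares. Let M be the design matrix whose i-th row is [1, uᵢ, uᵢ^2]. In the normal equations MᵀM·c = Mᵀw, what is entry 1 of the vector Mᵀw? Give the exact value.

-79

Entry 1 ↔ basis 1, so (Mᵀw)_{1} = Σᵢ wᵢ = (1)·(0) + (1)·(-8) + (1)·(-24) + (1)·(-47) = -79.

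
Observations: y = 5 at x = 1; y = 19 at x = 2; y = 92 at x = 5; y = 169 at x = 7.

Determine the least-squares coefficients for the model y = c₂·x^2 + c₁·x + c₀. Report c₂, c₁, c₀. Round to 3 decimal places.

The normal system AᵀA·[c₂, c₁, c₀]ᵀ = Aᵀy is [[3043, 477, 79]; [477, 79, 15]; [79, 15, 4]]·[c₂, c₁, c₀]ᵀ = [10662, 1686, 285]ᵀ.
Row-reducing yields c₂ = 653/236, c₁ = 1215/236, c₀ = -319/118.

c₂ = 2.767, c₁ = 5.148, c₀ = -2.703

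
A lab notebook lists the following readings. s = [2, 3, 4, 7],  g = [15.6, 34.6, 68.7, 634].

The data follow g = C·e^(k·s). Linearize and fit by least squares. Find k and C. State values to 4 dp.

k = 0.7370, C = 3.6521

Linearized form: ln g = k·s + ln C. From the 4 transformed points,
Σs = 16.0000, Σ(s)² = 78.0000, Σln g = 16.9729, Σs·ln g = 78.2094.
Equations: 78.0000·k + 16.0000·ln C = 78.2094;  16.0000·k + 4·ln C = 16.9729.
Solving (det = 56.0000): k = 0.73698, ln C = 1.29530, so C = exp(1.29530) = 3.65210.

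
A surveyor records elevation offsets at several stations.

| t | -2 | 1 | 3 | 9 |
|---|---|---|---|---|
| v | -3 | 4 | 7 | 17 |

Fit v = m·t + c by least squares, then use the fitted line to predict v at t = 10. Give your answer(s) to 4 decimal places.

With design matrix A, AᵀA = [[95, 11]; [11, 4]] and Aᵀv = [184, 25]ᵀ.
Eliminating c: 4·(row 1) − 11·(row 2) gives 259·m = 4·184 − 11·25 = 461, so m = 461/259.
Then c = (25 − 11·(461/259))/4 = 351/259.
At t = 10: v̂ = (461/259)·(10) + (351/259)·(1) = 4961/259.

v̂ = 19.1544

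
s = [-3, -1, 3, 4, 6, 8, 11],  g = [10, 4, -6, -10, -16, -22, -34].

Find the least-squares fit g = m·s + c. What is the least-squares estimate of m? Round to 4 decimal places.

m = -3.0694

Forming MᵀM = [[256, 28]; [28, 7]] and Mᵀg = [-738, -74]ᵀ gives MᵀM·[m, c]ᵀ = Mᵀg.
Eliminating c: 7·(row 1) − 28·(row 2) gives 1008·m = 7·(-738) − 28·(-74) = -3094, so m = -221/72.
Then c = ((-74) − 28·(-221/72))/7 = 215/126.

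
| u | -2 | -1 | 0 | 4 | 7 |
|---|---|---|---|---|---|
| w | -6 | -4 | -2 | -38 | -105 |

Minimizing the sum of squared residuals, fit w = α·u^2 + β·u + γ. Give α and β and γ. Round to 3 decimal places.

Forming XᵀX = [[2674, 398, 70]; [398, 70, 8]; [70, 8, 5]] and Xᵀw = [-5781, -871, -155]ᵀ gives XᵀX·[α, β, γ]ᵀ = Xᵀw.
Inverting the 3×3 Gram matrix, [α, β, γ]ᵀ = [-62/33, -1285/858, -329/143]ᵀ.

α = -1.879, β = -1.498, γ = -2.301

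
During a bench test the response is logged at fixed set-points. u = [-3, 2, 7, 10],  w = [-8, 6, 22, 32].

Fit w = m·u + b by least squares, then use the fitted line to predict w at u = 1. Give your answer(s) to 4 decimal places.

Sums needed: Σu·u = 162, Σu = 16, Σ1 = 4.
And Σu·w = 510, Σw = 52.
Δ = 162·4 − 16² = 392.
m = (510·4 − 16·52)/392 = 151/49; b = (162·52 − 16·510)/392 = 33/49.
At u = 1: ŵ = (151/49)·(1) + (33/49)·(1) = 184/49.

ŵ = 3.7551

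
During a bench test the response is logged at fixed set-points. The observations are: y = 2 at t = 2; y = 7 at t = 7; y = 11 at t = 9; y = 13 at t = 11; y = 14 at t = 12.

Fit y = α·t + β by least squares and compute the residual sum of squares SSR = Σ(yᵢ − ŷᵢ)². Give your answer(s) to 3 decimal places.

SSR = 1.312

Normal-equation sums: Σt·t = 399, Σt = 41, Σ1 = 5.
For Aᵀy: Σt·y = 463, Σy = 47.
Determinant 399·5 − 41² = 314.
α = (463·5 − 41·47)/314 = 194/157; β = (399·47 − 41·463)/314 = -115/157.
Residuals: 41/157, -144/157, 96/157, 22/157, -15/157; SSR = 206/157.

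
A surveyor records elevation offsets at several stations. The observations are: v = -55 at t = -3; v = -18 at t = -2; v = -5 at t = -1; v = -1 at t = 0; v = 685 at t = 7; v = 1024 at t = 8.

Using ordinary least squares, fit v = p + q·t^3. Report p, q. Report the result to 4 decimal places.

Entries of MᵀM: Σ1 = 6, Σt^3 = 819, Σt^3·t^3 = 380587.
For Mᵀv: Σv = 1630, Σt^3·v = 760877.
MᵀM·[p, q]ᵀ = Mᵀv becomes [[6, 819]; [819, 380587]]·[p, q]ᵀ = [1630, 760877]ᵀ.
Eliminating q: 380587·(row 1) − 819·(row 2) gives 1612761·p = 380587·1630 − 819·760877 = -2801453, so p = -2801453/1612761.
Then q = (760877 − 819·(-2801453/1612761))/380587 = 1076764/537587.

p = -1.7371, q = 2.0030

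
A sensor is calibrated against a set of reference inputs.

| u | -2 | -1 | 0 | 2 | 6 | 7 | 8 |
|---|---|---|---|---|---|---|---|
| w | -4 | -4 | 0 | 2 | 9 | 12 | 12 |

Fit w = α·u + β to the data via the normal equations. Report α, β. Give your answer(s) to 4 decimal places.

α = 1.7139, β = -1.0397

The normal system MᵀM·[α, β]ᵀ = Mᵀw is [[158, 20]; [20, 7]]·[α, β]ᵀ = [250, 27]ᵀ.
Eliminating β: 7·(row 1) − 20·(row 2) gives 706·α = 7·250 − 20·27 = 1210, so α = 605/353.
Then β = (27 − 20·(605/353))/7 = -367/353.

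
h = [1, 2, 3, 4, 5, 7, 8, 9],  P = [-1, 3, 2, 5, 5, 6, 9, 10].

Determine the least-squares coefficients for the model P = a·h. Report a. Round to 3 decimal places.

a = 1.044

Normal-equation sums: Σh·h = 249.
And Σh·P = 260.
Hence a = 260 / 249 ≈ 1.04418.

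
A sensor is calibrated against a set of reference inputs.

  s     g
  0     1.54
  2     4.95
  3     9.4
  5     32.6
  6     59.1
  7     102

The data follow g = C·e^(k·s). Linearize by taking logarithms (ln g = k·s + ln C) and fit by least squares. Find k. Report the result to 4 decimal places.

Linearized form: ln g = k·s + ln C. From the 6 transformed points,
Sums: Σs = 23.0000, Σ(s)² = 123.0000, Σln g = 16.4604, Σs·ln g = 84.1927.
Normal system: [[123.0000, 23.0000]; [23.0000, 6]]·[k, ln C]ᵀ = [84.1927, 16.4604]ᵀ.
Slope k = (n·Σs·ln g − Σs·Σln g)/(n·Σ(s)² − (Σs)²) = (6·84.1927 − 23.0000·16.4604)/209.0000 = 0.60558; ln C = (Σln g − k·Σs)/n = 0.42200.

k = 0.6056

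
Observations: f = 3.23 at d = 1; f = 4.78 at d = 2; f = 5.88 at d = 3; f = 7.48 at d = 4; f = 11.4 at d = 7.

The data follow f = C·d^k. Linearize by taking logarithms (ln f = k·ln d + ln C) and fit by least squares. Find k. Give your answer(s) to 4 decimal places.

k = 0.6432

Let Y = ln f. Fitting Y = k·ln d + ln C by least squares:
Σln d = 5.1240, Σ(ln d)² = 7.3958, Σln f = 8.9543, Σln d·ln f = 10.5558.
Equations: 7.3958·k + 5.1240·ln C = 10.5558;  5.1240·k + 5·ln C = 8.9543.
Solving (det = 10.7239): k = 0.64317, ln C = 1.13175.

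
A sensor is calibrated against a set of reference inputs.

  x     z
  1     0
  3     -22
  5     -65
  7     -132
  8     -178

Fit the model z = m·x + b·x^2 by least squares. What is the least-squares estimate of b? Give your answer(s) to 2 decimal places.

Normal-equation sums: Σx·x = 148, Σx·x^2 = 1008, Σx^2·x^2 = 7204.
Right-hand side: Σx·z = -2739, Σx^2·z = -19683.
det = 148·7204 − 1008² = 50128.
m = ((-2739)·7204 − 1008·(-19683))/50128 = 27177/12532; b = (148·(-19683) − 1008·(-2739))/50128 = -38043/12532.

b = -3.04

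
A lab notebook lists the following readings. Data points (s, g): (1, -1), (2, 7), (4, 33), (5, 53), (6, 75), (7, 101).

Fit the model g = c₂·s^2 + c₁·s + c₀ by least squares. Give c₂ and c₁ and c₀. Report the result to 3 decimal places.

From the data, Σs^2·s^2 = 4595, Σs^2·s = 757, Σs^2 = 131, Σs·s = 131, Σs = 25, Σ1 = 6.
And Σs^2·g = 9529, Σs·g = 1567, Σg = 268.
So AᵀA·[c₂, c₁, c₀]ᵀ = Aᵀg: [[4595, 757, 131]; [757, 131, 25]; [131, 25, 6]]·[c₂, c₁, c₀]ᵀ = [9529, 1567, 268]ᵀ.
Row-reducing yields c₂ = 769/420, c₁ = 997/420, c₀ = -26/5.

c₂ = 1.831, c₁ = 2.374, c₀ = -5.200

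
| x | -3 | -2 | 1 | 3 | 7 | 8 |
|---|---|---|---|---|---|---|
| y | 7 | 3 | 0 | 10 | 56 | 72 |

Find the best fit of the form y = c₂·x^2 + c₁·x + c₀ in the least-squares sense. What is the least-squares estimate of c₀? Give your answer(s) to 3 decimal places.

Setting ∂/∂c₂ … = 0 gives: 6676·c₂ + 848·c₁ + 136·c₀ = 7517;  848·c₂ + 136·c₁ + 14·c₀ = 971;  136·c₂ + 14·c₁ + 6·c₀ = 148.
Solving the 3×3 system (Gaussian elimination) gives c₂ = 147131/134556, c₁ = 29563/67278, c₀ = -25647/22426.

c₀ = -1.144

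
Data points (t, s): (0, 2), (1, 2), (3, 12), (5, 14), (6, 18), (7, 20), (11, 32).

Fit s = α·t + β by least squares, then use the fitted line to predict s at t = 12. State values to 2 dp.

ŝ = 34.46

Setting ∂/∂α … = 0 gives: 241·α + 33·β = 708;  33·α + 7·β = 100.
(Σt·t = 241, Σt = 33, Σ1 = 7, Σt·s = 708, Σs = 100.)
det = 241·7 − 33² = 598.
α = (708·7 − 33·100)/598 = 36/13; β = (241·100 − 33·708)/598 = 16/13.
At t = 12: ŝ = (36/13)·(12) + (16/13)·(1) = 448/13.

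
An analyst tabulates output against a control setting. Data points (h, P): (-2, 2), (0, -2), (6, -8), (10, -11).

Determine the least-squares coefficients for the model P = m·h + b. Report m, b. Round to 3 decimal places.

m = -1.049, b = -1.077

With design matrix M, MᵀM = [[140, 14]; [14, 4]] and MᵀP = [-162, -19]ᵀ.
Eliminating b: 4·(row 1) − 14·(row 2) gives 364·m = 4·(-162) − 14·(-19) = -382, so m = -191/182.
Then b = ((-19) − 14·(-191/182))/4 = -14/13.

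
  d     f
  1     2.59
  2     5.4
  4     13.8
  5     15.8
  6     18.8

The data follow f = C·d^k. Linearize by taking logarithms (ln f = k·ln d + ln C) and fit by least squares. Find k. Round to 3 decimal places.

k = 1.137

Taking logs, ln f = k·ln d + ln C, so regress ln f on ln d.
Σln d = 5.4806, Σ(ln d)² = 8.2030, Σln f = 10.9566, Σln d·ln f = 14.5063.
Equations: 8.2030·k + 5.4806·ln C = 14.5063;  5.4806·k + 5·ln C = 10.9566.
Solving (det = 10.9774): k = 1.13711, ln C = 0.94490.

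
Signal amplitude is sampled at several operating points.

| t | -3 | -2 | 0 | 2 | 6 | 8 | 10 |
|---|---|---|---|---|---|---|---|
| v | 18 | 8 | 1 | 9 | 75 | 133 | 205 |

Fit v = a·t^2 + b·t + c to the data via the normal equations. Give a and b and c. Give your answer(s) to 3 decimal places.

Entries of XᵀX: Σt^2·t^2 = 15505, Σt^2·t = 1701, Σt^2 = 217, Σt·t = 217, Σt = 21, Σ1 = 7.
Moment sums: Σt^2·v = 31942, Σt·v = 3512, Σv = 449.
XᵀX·[a, b, c]ᵀ = Xᵀv becomes [[15505, 1701, 217]; [1701, 217, 21]; [217, 21, 7]]·[a, b, c]ᵀ = [31942, 3512, 449]ᵀ.
Inverting the 3×3 Gram matrix, [a, b, c]ᵀ = [17939/8904, 955/2968, 803/1113]ᵀ.

a = 2.015, b = 0.322, c = 0.721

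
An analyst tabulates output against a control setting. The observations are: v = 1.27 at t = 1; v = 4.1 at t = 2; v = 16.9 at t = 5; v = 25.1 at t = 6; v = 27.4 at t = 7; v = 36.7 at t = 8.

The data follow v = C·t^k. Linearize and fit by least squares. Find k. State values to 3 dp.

Let Y = ln v. Fitting Y = k·ln t + ln C by least squares:
Sums: Σln t = 8.1197, Σ(ln t)² = 14.3918, Σln v = 14.6135, Σln t·ln v = 25.2368.
Normal system: [[14.3918, 8.1197]; [8.1197, 6]]·[k, ln C]ᵀ = [25.2368, 14.6135]ᵀ.
Δ = 14.3918·6 − (8.1197)² = 20.4213; k = (25.2368·6 − 8.1197·14.6135)/20.4213 = 1.60438, ln C = (14.3918·14.6135 − 8.1197·25.2368)/20.4213 = 0.26440.

k = 1.604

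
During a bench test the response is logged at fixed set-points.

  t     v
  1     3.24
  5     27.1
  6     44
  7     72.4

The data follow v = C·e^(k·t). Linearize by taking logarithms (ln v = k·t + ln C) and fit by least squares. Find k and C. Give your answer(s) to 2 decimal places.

k = 0.52, C = 1.95

Taking logs, ln v = k·t + ln C, so regress ln v on t.
Σt = 19.0000, Σ(t)² = 111.0000, Σln v = 12.5415, Σt·ln v = 70.3538.
Equations: 111.0000·k + 19.0000·ln C = 70.3538;  19.0000·k + 4·ln C = 12.5415.
Slope k = (n·Σt·ln v − Σt·Σln v)/(n·Σ(t)² − (Σt)²) = (4·70.3538 − 19.0000·12.5415)/83.0000 = 0.51960; ln C = (Σln v − k·Σt)/n = 0.66728, so C = exp(0.66728) = 1.94893.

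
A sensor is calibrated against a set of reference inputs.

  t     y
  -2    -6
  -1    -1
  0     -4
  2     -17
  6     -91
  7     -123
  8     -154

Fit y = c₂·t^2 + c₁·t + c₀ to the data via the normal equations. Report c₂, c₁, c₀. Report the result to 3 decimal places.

Normal-equation sums: Σt^2·t^2 = 7826, Σt^2·t = 1070, Σt^2 = 158, Σt·t = 158, Σt = 20, Σ1 = 7.
For Xᵀy: Σt^2·y = -19252, Σt·y = -2660, Σy = -396.
Normal equations: [[7826, 1070, 158]; [1070, 158, 20]; [158, 20, 7]]·[c₂, c₁, c₀]ᵀ = [-19252, -2660, -396]ᵀ.
Solving the 3×3 system (Gaussian elimination) gives c₂ = -41423/20559, c₁ = -57535/20559, c₀ = -1930/623.

c₂ = -2.015, c₁ = -2.799, c₀ = -3.098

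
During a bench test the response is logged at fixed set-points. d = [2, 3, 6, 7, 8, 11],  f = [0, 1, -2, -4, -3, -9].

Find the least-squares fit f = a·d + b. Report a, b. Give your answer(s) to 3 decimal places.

a = -1.006, b = 3.371

Setting ∂/∂a … = 0 gives: 283·a + 37·b = -160;  37·a + 6·b = -17.
(Σd·d = 283, Σd = 37, Σ1 = 6, Σd·f = -160, Σf = -17.)
Eliminating b: 6·(row 1) − 37·(row 2) gives 329·a = 6·(-160) − 37·(-17) = -331, so a = -331/329.
Then b = ((-17) − 37·(-331/329))/6 = 1109/329.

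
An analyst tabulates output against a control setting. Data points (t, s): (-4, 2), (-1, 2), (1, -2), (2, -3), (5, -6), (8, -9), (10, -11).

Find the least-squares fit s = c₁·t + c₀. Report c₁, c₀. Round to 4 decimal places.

c₁ = -1.0068, c₀ = -0.8369

Normal-equation sums: Σt·t = 211, Σt = 21, Σ1 = 7.
Right-hand side: Σt·s = -230, Σs = -27.
Normal equations: [[211, 21]; [21, 7]]·[c₁, c₀]ᵀ = [-230, -27]ᵀ.
Determinant 211·7 − 21² = 1036.
c₁ = ((-230)·7 − 21·(-27))/1036 = -149/148; c₀ = (211·(-27) − 21·(-230))/1036 = -867/1036.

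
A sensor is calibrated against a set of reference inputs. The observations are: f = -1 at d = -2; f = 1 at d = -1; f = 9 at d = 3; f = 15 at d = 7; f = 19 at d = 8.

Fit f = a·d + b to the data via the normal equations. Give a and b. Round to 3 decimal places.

a = 1.902, b = 2.893

From the data, Σd·d = 127, Σd = 15, Σ1 = 5.
And Σd·f = 285, Σf = 43.
So MᵀM·[a, b]ᵀ = Mᵀf: [[127, 15]; [15, 5]]·[a, b]ᵀ = [285, 43]ᵀ.
Δ = 127·5 − 15² = 410.
a = (285·5 − 15·43)/410 = 78/41; b = (127·43 − 15·285)/410 = 593/205.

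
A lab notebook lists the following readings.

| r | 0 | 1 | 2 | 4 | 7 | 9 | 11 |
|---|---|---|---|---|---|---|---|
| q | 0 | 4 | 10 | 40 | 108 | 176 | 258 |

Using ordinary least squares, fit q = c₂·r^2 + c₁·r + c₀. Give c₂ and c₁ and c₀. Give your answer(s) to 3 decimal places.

Compute the Gram sums: Σr^2·r^2 = 23876, Σr^2·r = 2476, Σr^2 = 272, Σr·r = 272, Σr = 34, Σ1 = 7.
And Σr^2·q = 51450, Σr·q = 5362, Σq = 596.
MᵀM·[c₂, c₁, c₀]ᵀ = Mᵀq becomes [[23876, 2476, 272]; [2476, 272, 34]; [272, 34, 7]]·[c₂, c₁, c₀]ᵀ = [51450, 5362, 596]ᵀ.
Solving the 3×3 system (Gaussian elimination) gives c₂ = 76087/38604, c₁ = 68989/38604, c₀ = -793/6434.

c₂ = 1.971, c₁ = 1.787, c₀ = -0.123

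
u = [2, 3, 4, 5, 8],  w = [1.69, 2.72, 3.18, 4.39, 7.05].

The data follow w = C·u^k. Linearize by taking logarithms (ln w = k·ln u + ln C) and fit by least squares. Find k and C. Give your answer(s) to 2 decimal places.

Let Y = ln w. Fitting Y = k·ln u + ln C by least squares:
Over the data: Σln u = 6.8669, Σ(ln u)² = 10.5236, Σln w = 6.1146, Σln u·ln w = 9.5089.
Normal system: [[10.5236, 6.8669]; [6.8669, 5]]·[k, ln C]ᵀ = [9.5089, 6.1146]ᵀ.
Solving (det = 5.4631): k = 1.01699, ln C = -0.17379, so C = exp(-0.17379) = 0.84047.

k = 1.02, C = 0.84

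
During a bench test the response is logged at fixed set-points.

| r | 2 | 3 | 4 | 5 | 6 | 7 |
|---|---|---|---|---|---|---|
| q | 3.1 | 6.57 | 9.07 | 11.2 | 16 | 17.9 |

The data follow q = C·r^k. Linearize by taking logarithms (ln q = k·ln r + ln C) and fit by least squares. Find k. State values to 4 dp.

Taking logs, ln q = k·ln r + ln C, so regress ln q on ln r.
Σln r = 8.5252, Σ(ln r)² = 13.1965, Σln q = 13.2922, Σln r·ln q = 20.3788.
Equations: 13.1965·k + 8.5252·ln C = 20.3788;  8.5252·k + 6·ln C = 13.2922.
Slope k = (n·Σln r·ln q − Σln r·Σln q)/(n·Σ(ln r)² − (Σln r)²) = (6·20.3788 − 8.5252·13.2922)/6.5005 = 1.37752; ln C = (Σln q − k·Σln r)/n = 0.25811.

k = 1.3775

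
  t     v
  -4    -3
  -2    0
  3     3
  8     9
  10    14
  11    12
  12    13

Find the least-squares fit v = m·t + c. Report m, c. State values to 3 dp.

m = 1.035, c = 1.241

Entries of MᵀM: Σt·t = 458, Σt = 38, Σ1 = 7.
Moment sums: Σt·v = 521, Σv = 48.
MᵀM·[m, c]ᵀ = Mᵀv becomes [[458, 38]; [38, 7]]·[m, c]ᵀ = [521, 48]ᵀ.
Determinant 458·7 − 38² = 1762.
m = (521·7 − 38·48)/1762 = 1823/1762; c = (458·48 − 38·521)/1762 = 1093/881.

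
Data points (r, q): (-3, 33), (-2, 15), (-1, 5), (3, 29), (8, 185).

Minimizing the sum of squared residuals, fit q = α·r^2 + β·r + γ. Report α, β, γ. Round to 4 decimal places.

α = 2.9226, β = -0.6071, γ = 3.1547

Compute the Gram sums: Σr^2·r^2 = 4275, Σr^2·r = 503, Σr^2 = 87, Σr·r = 87, Σr = 5, Σ1 = 5.
And Σr^2·q = 12463, Σr·q = 1433, Σq = 267.
Normal equations: [[4275, 503, 87]; [503, 87, 5]; [87, 5, 5]]·[α, β, γ]ᵀ = [12463, 1433, 267]ᵀ.
Row-reducing yields α = 27849/9529, β = -445/733, γ = 30061/9529.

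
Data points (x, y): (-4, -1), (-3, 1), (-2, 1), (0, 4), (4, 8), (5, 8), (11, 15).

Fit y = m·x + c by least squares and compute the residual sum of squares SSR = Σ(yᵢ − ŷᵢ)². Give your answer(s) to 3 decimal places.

SSR = 1.526

AᵀA·[m, c]ᵀ = Aᵀy reads: 191·m + 11·c = 236;  11·m + 7·c = 36.
(Σx·x = 191, Σx = 11, Σ1 = 7, Σx·y = 236, Σy = 36.)
Eliminating c: 7·(row 1) − 11·(row 2) gives 1216·m = 7·236 − 11·36 = 1256, so m = 157/152.
Then c = (36 − 11·(157/152))/7 = 535/152.
Residuals: -59/152, 11/19, -69/152, 73/152, 53/152, -13/19, 9/76; SSR = 29/19.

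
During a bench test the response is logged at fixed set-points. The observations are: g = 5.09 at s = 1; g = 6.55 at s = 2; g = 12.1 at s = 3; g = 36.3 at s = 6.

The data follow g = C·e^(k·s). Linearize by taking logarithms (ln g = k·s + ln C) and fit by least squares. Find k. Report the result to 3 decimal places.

k = 0.403

Let Y = ln g. Fitting Y = k·s + ln C by least squares:
Over the data: Σs = 12.0000, Σ(s)² = 50.0000, Σln g = 9.5918, Σs·ln g = 34.4167.
Normal system: [[50.0000, 12.0000]; [12.0000, 4]]·[k, ln C]ᵀ = [34.4167, 9.5918]ᵀ.
Slope k = (n·Σs·ln g − Σs·Σln g)/(n·Σ(s)² − (Σs)²) = (4·34.4167 − 12.0000·9.5918)/56.0000 = 0.40296; ln C = (Σln g − k·Σs)/n = 1.18906.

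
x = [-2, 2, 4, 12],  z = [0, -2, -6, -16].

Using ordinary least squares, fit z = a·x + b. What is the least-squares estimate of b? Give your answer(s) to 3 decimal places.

b = -1.231

Setting ∂/∂a … = 0 gives: 168·a + 16·b = -220;  16·a + 4·b = -24.
(Σx·x = 168, Σx = 16, Σ1 = 4, Σx·z = -220, Σz = -24.)
det = 168·4 − 16² = 416.
a = ((-220)·4 − 16·(-24))/416 = -31/26; b = (168·(-24) − 16·(-220))/416 = -16/13.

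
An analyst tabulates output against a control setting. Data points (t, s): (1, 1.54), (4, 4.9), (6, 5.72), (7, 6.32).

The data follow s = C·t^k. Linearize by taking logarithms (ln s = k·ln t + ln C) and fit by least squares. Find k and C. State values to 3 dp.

Taking logs, ln s = k·ln t + ln C, so regress ln s on ln t.
Σln t = 5.1240, Σ(ln t)² = 8.9188, Σln s = 5.6087, Σln t·ln s = 8.9156.
Equations: 8.9188·k + 5.1240·ln C = 8.9156;  5.1240·k + 4·ln C = 5.6087.
Slope k = (n·Σln t·ln s − Σln t·Σln s)/(n·Σ(ln t)² − (Σln t)²) = (4·8.9156 − 5.1240·5.6087)/9.4201 = 0.73499; ln C = (Σln s − k·Σln t)/n = 0.46066, so C = exp(0.46066) = 1.58511.

k = 0.735, C = 1.585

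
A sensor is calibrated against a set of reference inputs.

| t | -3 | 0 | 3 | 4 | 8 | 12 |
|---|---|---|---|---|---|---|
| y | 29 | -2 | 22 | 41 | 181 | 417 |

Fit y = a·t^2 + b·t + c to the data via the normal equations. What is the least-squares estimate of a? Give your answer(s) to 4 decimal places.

Entries of AᵀA: Σt^2·t^2 = 25250, Σt^2·t = 2304, Σt^2 = 242, Σt·t = 242, Σt = 24, Σ1 = 6.
Moment sums: Σt^2·y = 72747, Σt·y = 6595, Σy = 688.
AᵀA·[a, b, c]ᵀ = Aᵀy becomes [[25250, 2304, 242]; [2304, 242, 24]; [242, 24, 6]]·[a, b, c]ᵀ = [72747, 6595, 688]ᵀ.
Row-reducing yields a = 2153117/714820, b = -443531/357410, c = -1328111/714820.

a = 3.0121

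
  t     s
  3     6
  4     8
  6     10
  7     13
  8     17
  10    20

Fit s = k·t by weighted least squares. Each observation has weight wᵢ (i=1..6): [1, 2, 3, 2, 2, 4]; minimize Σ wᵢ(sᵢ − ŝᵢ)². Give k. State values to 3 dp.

Setting ∂/∂k … = 0 gives: 775·k = 1516.
(Σwᵢ·t·t = 775, Σwᵢ·t·s = 1516.)
Hence k = 1516 / 775 ≈ 1.95613.

k = 1.956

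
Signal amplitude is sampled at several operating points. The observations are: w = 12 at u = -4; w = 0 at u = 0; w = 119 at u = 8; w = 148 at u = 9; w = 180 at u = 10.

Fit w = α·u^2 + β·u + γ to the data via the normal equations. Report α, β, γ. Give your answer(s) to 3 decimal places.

α = 1.508, β = 2.914, γ = -0.317

Normal-equation sums: Σu^2·u^2 = 20913, Σu^2·u = 2177, Σu^2 = 261, Σu·u = 261, Σu = 23, Σ1 = 5.
Moment sums: Σu^2·w = 37796, Σu·w = 4036, Σw = 459.
Normal equations: [[20913, 2177, 261]; [2177, 261, 23]; [261, 23, 5]]·[α, β, γ]ᵀ = [37796, 4036, 459]ᵀ.
Row-reducing yields α = 670497/444662, β = 1295897/444662, γ = -70549/222331.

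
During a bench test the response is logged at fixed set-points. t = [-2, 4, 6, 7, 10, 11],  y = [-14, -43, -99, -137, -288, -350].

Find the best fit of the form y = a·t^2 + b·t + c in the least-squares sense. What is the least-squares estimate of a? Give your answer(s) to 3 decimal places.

MᵀM·[a, b, c]ᵀ = Mᵀy reads: 28610·a + 2946·b + 326·c = -82171;  2946·a + 326·b + 36·c = -8427;  326·a + 36·b + 6·c = -931.
(Σt^2·t^2 = 28610, Σt^2·t = 2946, Σt^2 = 326, Σt·t = 326, Σt = 36, Σ1 = 6, Σt^2·y = -82171, Σt·y = -8427, Σy = -931.)
Row-reducing yields a = -18053/5962, b = 21237/14905, c = 12018/14905.

a = -3.028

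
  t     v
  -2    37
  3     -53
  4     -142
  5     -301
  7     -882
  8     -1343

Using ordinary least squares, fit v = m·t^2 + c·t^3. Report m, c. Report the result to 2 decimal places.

m = 3.06, c = -3.01

The normal equations are: 7475·m + 53935·c = -139296;  53935·m + 400307·c = -1038582.
(Σt^2·t^2 = 7475, Σt^2·t^3 = 53935, Σt^3·t^3 = 400307, Σt^2·v = -139296, Σt^3·v = -1038582.)
Δ = 7475·400307 − 53935² = 83310600.
m = ((-139296)·400307 − 53935·(-1038582))/83310600 = 42459383/13885100; c = (7475·(-1038582) − 53935·(-139296))/83310600 = -363001/120740.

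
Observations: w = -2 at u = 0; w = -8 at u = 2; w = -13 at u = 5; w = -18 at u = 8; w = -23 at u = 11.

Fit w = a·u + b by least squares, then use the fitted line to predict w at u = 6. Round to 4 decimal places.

ŵ = -14.2741

Compute the Gram sums: Σu·u = 214, Σu = 26, Σ1 = 5.
And Σu·w = -478, Σw = -64.
So MᵀM·[a, b]ᵀ = Mᵀw: [[214, 26]; [26, 5]]·[a, b]ᵀ = [-478, -64]ᵀ.
det = 214·5 − 26² = 394.
a = ((-478)·5 − 26·(-64))/394 = -363/197; b = (214·(-64) − 26·(-478))/394 = -634/197.
At u = 6: ŵ = (-363/197)·(6) + (-634/197)·(1) = -2812/197.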